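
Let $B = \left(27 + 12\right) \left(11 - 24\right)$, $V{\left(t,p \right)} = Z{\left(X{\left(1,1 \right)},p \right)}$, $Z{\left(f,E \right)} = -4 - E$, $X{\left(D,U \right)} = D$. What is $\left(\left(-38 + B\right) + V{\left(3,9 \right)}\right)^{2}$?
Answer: $311364$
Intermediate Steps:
$V{\left(t,p \right)} = -4 - p$
$B = -507$ ($B = 39 \left(-13\right) = -507$)
$\left(\left(-38 + B\right) + V{\left(3,9 \right)}\right)^{2} = \left(\left(-38 - 507\right) - 13\right)^{2} = \left(-545 - 13\right)^{2} = \left(-558\right)^{2} = 311364$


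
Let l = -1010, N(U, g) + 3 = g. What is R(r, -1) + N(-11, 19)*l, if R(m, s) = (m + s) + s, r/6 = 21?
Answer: -16036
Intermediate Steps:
r = 126 (r = 6*21 = 126)
N(U, g) = -3 + g
R(m, s) = m + 2*s
R(r, -1) + N(-11, 19)*l = (126 + 2*(-1)) + (-3 + 19)*(-1010) = (126 - 2) + 16*(-1010) = 124 - 16160 = -16036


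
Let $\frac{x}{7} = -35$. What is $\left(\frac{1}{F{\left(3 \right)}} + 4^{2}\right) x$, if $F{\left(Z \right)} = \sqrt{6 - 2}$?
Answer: $- \frac{8085}{2} \approx -4042.5$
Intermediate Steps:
$F{\left(Z \right)} = 2$ ($F{\left(Z \right)} = \sqrt{4} = 2$)
$x = -245$ ($x = 7 \left(-35\right) = -245$)
$\left(\frac{1}{F{\left(3 \right)}} + 4^{2}\right) x = \left(\frac{1}{2} + 4^{2}\right) \left(-245\right) = \left(\frac{1}{2} + 16\right) \left(-245\right) = \frac{33}{2} \left(-245\right) = - \frac{8085}{2}$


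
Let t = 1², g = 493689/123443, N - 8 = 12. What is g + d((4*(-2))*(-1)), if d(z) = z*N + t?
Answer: 20368012/123443 ≈ 165.00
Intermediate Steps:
N = 20 (N = 8 + 12 = 20)
g = 493689/123443 (g = 493689*(1/123443) = 493689/123443 ≈ 3.9993)
t = 1
d(z) = 1 + 20*z (d(z) = z*20 + 1 = 20*z + 1 = 1 + 20*z)
g + d((4*(-2))*(-1)) = 493689/123443 + (1 + 20*((4*(-2))*(-1))) = 493689/123443 + (1 + 20*(-8*(-1))) = 493689/123443 + (1 + 20*8) = 493689/123443 + (1 + 160) = 493689/123443 + 161 = 20368012/123443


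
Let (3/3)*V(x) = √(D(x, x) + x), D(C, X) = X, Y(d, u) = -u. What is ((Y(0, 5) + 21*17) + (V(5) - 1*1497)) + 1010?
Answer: -135 + √10 ≈ -131.84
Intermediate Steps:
V(x) = √2*√x (V(x) = √(x + x) = √(2*x) = √2*√x)
((Y(0, 5) + 21*17) + (V(5) - 1*1497)) + 1010 = ((-1*5 + 21*17) + (√2*√5 - 1*1497)) + 1010 = ((-5 + 357) + (√10 - 1497)) + 1010 = (352 + (-1497 + √10)) + 1010 = (-1145 + √10) + 1010 = -135 + √10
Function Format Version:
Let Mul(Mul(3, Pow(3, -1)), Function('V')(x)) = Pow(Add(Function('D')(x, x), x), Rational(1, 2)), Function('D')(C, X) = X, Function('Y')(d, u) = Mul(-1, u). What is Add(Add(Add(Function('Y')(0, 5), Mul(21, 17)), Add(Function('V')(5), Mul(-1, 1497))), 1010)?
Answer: Add(-135, Pow(10, Rational(1, 2))) ≈ -131.84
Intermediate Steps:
Function('V')(x) = Mul(Pow(2, Rational(1, 2)), Pow(x, Rational(1, 2))) (Function('V')(x) = Pow(Add(x, x), Rational(1, 2)) = Pow(Mul(2, x), Rational(1, 2)) = Mul(Pow(2, Rational(1, 2)), Pow(x, Rational(1, 2))))
Add(Add(Add(Function('Y')(0, 5), Mul(21, 17)), Add(Function('V')(5), Mul(-1, 1497))), 1010) = Add(Add(Add(Mul(-1, 5), Mul(21, 17)), Add(Mul(Pow(2, Rational(1, 2)), Pow(5, Rational(1, 2))), Mul(-1, 1497))), 1010) = Add(Add(Add(-5, 357), Add(Pow(10, Rational(1, 2)), -1497)), 1010) = Add(Add(352, Add(-1497, Pow(10, Rational(1, 2)))), 1010) = Add(Add(-1145, Pow(10, Rational(1, 2))), 1010) = Add(-135, Pow(10, Rational(1, 2)))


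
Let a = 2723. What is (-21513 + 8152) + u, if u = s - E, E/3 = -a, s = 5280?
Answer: 88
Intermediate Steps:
E = -8169 (E = 3*(-1*2723) = 3*(-2723) = -8169)
u = 13449 (u = 5280 - 1*(-8169) = 5280 + 8169 = 13449)
(-21513 + 8152) + u = (-21513 + 8152) + 13449 = -13361 + 13449 = 88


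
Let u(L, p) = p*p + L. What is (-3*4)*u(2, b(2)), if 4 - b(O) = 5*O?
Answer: -456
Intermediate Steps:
b(O) = 4 - 5*O
u(L, p) = L + p² (u(L, p) = p² + L = L + p²)
(-3*4)*u(2, b(2)) = (-3*4)*(2 + (4 - 5*2)²) = -12*(2 + (4 - 10)²) = -12*(2 + (-6)²) = -12*(2 + 36) = -12*38 = -456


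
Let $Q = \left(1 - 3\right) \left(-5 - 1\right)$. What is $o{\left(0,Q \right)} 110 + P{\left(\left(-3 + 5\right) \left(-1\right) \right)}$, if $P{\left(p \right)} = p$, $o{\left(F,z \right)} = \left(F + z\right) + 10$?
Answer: $2418$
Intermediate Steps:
$Q = 12$ ($Q = \left(-2\right) \left(-6\right) = 12$)
$o{\left(F,z \right)} = 10 + F + z$
$o{\left(0,Q \right)} 110 + P{\left(\left(-3 + 5\right) \left(-1\right) \right)} = \left(10 + 0 + 12\right) 110 + \left(-3 + 5\right) \left(-1\right) = 22 \cdot 110 + 2 \left(-1\right) = 2420 - 2 = 2418$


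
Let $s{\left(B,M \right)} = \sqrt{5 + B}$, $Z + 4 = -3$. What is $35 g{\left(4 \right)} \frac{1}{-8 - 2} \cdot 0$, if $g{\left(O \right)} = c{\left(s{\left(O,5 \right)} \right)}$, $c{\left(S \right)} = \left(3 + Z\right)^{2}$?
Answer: $0$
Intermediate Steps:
$Z = -7$ ($Z = -4 - 3 = -7$)
$c{\left(S \right)} = 16$ ($c{\left(S \right)} = \left(3 - 7\right)^{2} = \left(-4\right)^{2} = 16$)
$g{\left(O \right)} = 16$
$35 g{\left(4 \right)} \frac{1}{-8 - 2} \cdot 0 = 35 \cdot 16 \frac{1}{-8 - 2} \cdot 0 = 560 \frac{1}{-10} \cdot 0 = 560 \left(\left(- \frac{1}{10}\right) 0\right) = 560 \cdot 0 = 0$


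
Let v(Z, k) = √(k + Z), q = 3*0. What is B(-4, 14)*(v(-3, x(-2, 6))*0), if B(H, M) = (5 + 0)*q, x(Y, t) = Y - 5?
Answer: 0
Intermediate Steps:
q = 0
x(Y, t) = -5 + Y
v(Z, k) = √(Z + k)
B(H, M) = 0 (B(H, M) = (5 + 0)*0 = 5*0 = 0)
B(-4, 14)*(v(-3, x(-2, 6))*0) = 0*(√(-3 + (-5 - 2))*0) = 0*(√(-3 - 7)*0) = 0*(√(-10)*0) = 0*((I*√10)*0) = 0*0 = 0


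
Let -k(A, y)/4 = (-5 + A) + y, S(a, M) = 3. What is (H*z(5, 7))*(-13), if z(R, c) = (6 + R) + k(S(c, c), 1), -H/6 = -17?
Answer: -19890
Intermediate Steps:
H = 102 (H = -6*(-17) = 102)
k(A, y) = 20 - 4*A - 4*y (k(A, y) = -4*((-5 + A) + y) = -4*(-5 + A + y) = 20 - 4*A - 4*y)
z(R, c) = 10 + R (z(R, c) = (6 + R) + (20 - 4*3 - 4*1) = (6 + R) + (20 - 12 - 4) = (6 + R) + 4 = 10 + R)
(H*z(5, 7))*(-13) = (102*(10 + 5))*(-13) = (102*15)*(-13) = 1530*(-13) = -19890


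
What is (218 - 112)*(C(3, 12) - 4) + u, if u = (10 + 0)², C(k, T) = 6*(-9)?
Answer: -6048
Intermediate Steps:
C(k, T) = -54
u = 100 (u = 10² = 100)
(218 - 112)*(C(3, 12) - 4) + u = (218 - 112)*(-54 - 4) + 100 = 106*(-58) + 100 = -6148 + 100 = -6048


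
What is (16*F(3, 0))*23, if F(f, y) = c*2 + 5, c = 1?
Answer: 2576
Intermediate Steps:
F(f, y) = 7 (F(f, y) = 1*2 + 5 = 2 + 5 = 7)
(16*F(3, 0))*23 = (16*7)*23 = 112*23 = 2576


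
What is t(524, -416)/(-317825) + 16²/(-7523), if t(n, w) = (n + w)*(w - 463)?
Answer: 632810236/2390997475 ≈ 0.26466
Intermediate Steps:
t(n, w) = (-463 + w)*(n + w) (t(n, w) = (n + w)*(-463 + w) = (-463 + w)*(n + w))
t(524, -416)/(-317825) + 16²/(-7523) = ((-416)² - 463*524 - 463*(-416) + 524*(-416))/(-317825) + 16²/(-7523) = (173056 - 242612 + 192608 - 217984)*(-1/317825) + 256*(-1/7523) = -94932*(-1/317825) - 256/7523 = 94932/317825 - 256/7523 = 632810236/2390997475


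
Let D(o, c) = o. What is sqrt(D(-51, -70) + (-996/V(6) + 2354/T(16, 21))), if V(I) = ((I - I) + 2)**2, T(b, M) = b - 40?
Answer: I*sqrt(14331)/6 ≈ 19.952*I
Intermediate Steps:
T(b, M) = -40 + b
V(I) = 4 (V(I) = (0 + 2)**2 = 2**2 = 4)
sqrt(D(-51, -70) + (-996/V(6) + 2354/T(16, 21))) = sqrt(-51 + (-996/4 + 2354/(-40 + 16))) = sqrt(-51 + (-996*1/4 + 2354/(-24))) = sqrt(-51 + (-249 + 2354*(-1/24))) = sqrt(-51 + (-249 - 1177/12)) = sqrt(-51 - 4165/12) = sqrt(-4777/12) = I*sqrt(14331)/6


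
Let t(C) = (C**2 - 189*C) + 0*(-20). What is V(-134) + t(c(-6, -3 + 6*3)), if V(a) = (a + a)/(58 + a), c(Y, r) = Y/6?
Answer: 3677/19 ≈ 193.53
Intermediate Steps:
c(Y, r) = Y/6 (c(Y, r) = Y*(1/6) = Y/6)
V(a) = 2*a/(58 + a) (V(a) = (2*a)/(58 + a) = 2*a/(58 + a))
t(C) = C**2 - 189*C (t(C) = (C**2 - 189*C) + 0 = C**2 - 189*C)
V(-134) + t(c(-6, -3 + 6*3)) = 2*(-134)/(58 - 134) + ((1/6)*(-6))*(-189 + (1/6)*(-6)) = 2*(-134)/(-76) - (-189 - 1) = 2*(-134)*(-1/76) - 1*(-190) = 67/19 + 190 = 3677/19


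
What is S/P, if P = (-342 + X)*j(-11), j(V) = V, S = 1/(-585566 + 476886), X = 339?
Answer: -1/3586440 ≈ -2.7883e-7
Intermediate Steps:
S = -1/108680 (S = 1/(-108680) = -1/108680 ≈ -9.2013e-6)
P = 33 (P = (-342 + 339)*(-11) = -3*(-11) = 33)
S/P = -1/108680/33 = -1/108680*1/33 = -1/3586440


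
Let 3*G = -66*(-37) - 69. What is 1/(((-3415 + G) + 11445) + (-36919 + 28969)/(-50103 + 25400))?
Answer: 24703/217913113 ≈ 0.00011336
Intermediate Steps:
G = 791 (G = (-66*(-37) - 69)/3 = (2442 - 69)/3 = (⅓)*2373 = 791)
1/(((-3415 + G) + 11445) + (-36919 + 28969)/(-50103 + 25400)) = 1/(((-3415 + 791) + 11445) + (-36919 + 28969)/(-50103 + 25400)) = 1/((-2624 + 11445) - 7950/(-24703)) = 1/(8821 - 7950*(-1/24703)) = 1/(8821 + 7950/24703) = 1/(217913113/24703) = 24703/217913113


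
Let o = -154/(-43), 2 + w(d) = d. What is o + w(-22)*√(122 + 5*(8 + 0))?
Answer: 154/43 - 216*√2 ≈ -301.89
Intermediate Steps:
w(d) = -2 + d
o = 154/43 (o = -154*(-1/43) = 154/43 ≈ 3.5814)
o + w(-22)*√(122 + 5*(8 + 0)) = 154/43 + (-2 - 22)*√(122 + 5*(8 + 0)) = 154/43 - 24*√(122 + 5*8) = 154/43 - 24*√(122 + 40) = 154/43 - 216*√2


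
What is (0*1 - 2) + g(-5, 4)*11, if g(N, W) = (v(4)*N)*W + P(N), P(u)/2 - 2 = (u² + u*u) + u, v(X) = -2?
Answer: 1472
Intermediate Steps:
P(u) = 4 + 2*u + 4*u² (P(u) = 4 + 2*((u² + u*u) + u) = 4 + 2*((u² + u²) + u) = 4 + 2*(2*u² + u) = 4 + 2*(u + 2*u²) = 4 + (2*u + 4*u²) = 4 + 2*u + 4*u²)
g(N, W) = 4 + 2*N + 4*N² - 2*N*W (g(N, W) = (-2*N)*W + (4 + 2*N + 4*N²) = -2*N*W + (4 + 2*N + 4*N²) = 4 + 2*N + 4*N² - 2*N*W)
(0*1 - 2) + g(-5, 4)*11 = (0*1 - 2) + (4 + 2*(-5) + 4*(-5)² - 2*(-5)*4)*11 = (0 - 2) + (4 - 10 + 4*25 + 40)*11 = -2 + (4 - 10 + 100 + 40)*11 = -2 + 134*11 = -2 + 1474 = 1472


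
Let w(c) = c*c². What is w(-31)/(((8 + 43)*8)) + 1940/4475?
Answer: -26504641/365160 ≈ -72.584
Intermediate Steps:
w(c) = c³
w(-31)/(((8 + 43)*8)) + 1940/4475 = (-31)³/(((8 + 43)*8)) + 1940/4475 = -29791/(51*8) + 1940*(1/4475) = -29791/408 + 388/895 = -26504641/365160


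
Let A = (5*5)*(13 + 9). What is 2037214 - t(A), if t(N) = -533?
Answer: 2037747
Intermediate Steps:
A = 550 (A = 25*22 = 550)
2037214 - t(A) = 2037214 - 1*(-533) = 2037214 + 533 = 2037747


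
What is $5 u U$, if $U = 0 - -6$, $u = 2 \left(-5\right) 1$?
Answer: $-300$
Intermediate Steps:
$u = -10$ ($u = \left(-10\right) 1 = -10$)
$U = 6$ ($U = 0 + 6 = 6$)
$5 u U = 5 \left(-10\right) 6 = \left(-50\right) 6 = -300$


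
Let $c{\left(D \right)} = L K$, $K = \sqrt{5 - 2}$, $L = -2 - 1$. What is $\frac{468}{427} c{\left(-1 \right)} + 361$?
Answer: $361 - \frac{1404 \sqrt{3}}{427} \approx 355.3$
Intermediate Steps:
$L = -3$
$K = \sqrt{3} \approx 1.732$
$c{\left(D \right)} = - 3 \sqrt{3}$
$\frac{468}{427} c{\left(-1 \right)} + 361 = \frac{468}{427} \left(- 3 \sqrt{3}\right) + 361 = 468 \cdot \frac{1}{427} \left(- 3 \sqrt{3}\right) + 361 = \frac{468 \left(- 3 \sqrt{3}\right)}{427} + 361 = - \frac{1404 \sqrt{3}}{427} + 361 = 361 - \frac{1404 \sqrt{3}}{427}$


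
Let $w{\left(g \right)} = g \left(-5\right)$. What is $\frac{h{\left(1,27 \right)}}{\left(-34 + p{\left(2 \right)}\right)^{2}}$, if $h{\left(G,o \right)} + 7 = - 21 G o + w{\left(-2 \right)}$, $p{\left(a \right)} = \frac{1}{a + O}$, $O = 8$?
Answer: $- \frac{18800}{38307} \approx -0.49077$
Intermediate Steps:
$w{\left(g \right)} = - 5 g$
$p{\left(a \right)} = \frac{1}{8 + a}$ ($p{\left(a \right)} = \frac{1}{a + 8} = \frac{1}{8 + a}$)
$h{\left(G,o \right)} = 3 - 21 G o$ ($h{\left(G,o \right)} = -7 + \left(- 21 G o - -10\right) = -7 - \left(-10 + 21 G o\right) = 3 - 21 G o$)
$\frac{h{\left(1,27 \right)}}{\left(-34 + p{\left(2 \right)}\right)^{2}} = \frac{3 - 21 \cdot 27}{\left(-34 + \frac{1}{8 + 2}\right)^{2}} = \frac{3 - 567}{\left(-34 + \frac{1}{10}\right)^{2}} = - \frac{564}{\left(-34 + \frac{1}{10}\right)^{2}} = - \frac{564}{\left(- \frac{339}{10}\right)^{2}} = - \frac{564}{\frac{114921}{100}} = \left(-564\right) \frac{100}{114921} = - \frac{18800}{38307}$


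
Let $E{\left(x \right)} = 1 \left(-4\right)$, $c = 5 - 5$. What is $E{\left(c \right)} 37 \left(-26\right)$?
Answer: $3848$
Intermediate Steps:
$c = 0$
$E{\left(x \right)} = -4$
$E{\left(c \right)} 37 \left(-26\right) = \left(-4\right) 37 \left(-26\right) = \left(-148\right) \left(-26\right) = 3848$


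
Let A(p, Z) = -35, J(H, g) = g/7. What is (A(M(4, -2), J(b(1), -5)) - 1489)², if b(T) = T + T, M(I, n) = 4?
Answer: 2322576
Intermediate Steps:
b(T) = 2*T
J(H, g) = g/7 (J(H, g) = g*(⅐) = g/7)
(A(M(4, -2), J(b(1), -5)) - 1489)² = (-35 - 1489)² = (-1524)² = 2322576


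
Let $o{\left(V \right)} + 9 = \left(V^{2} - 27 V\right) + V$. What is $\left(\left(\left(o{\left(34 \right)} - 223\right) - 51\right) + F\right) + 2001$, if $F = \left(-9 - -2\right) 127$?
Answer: $1101$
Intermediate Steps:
$o{\left(V \right)} = -9 + V^{2} - 26 V$ ($o{\left(V \right)} = -9 + \left(\left(V^{2} - 27 V\right) + V\right) = -9 + \left(V^{2} - 26 V\right) = -9 + V^{2} - 26 V$)
$F = -889$ ($F = \left(-9 + 2\right) 127 = \left(-7\right) 127 = -889$)
$\left(\left(\left(o{\left(34 \right)} - 223\right) - 51\right) + F\right) + 2001 = \left(\left(\left(\left(-9 + 34^{2} - 884\right) - 223\right) - 51\right) - 889\right) + 2001 = \left(\left(\left(\left(-9 + 1156 - 884\right) - 223\right) - 51\right) - 889\right) + 2001 = \left(\left(\left(263 - 223\right) - 51\right) - 889\right) + 2001 = \left(\left(40 - 51\right) - 889\right) + 2001 = \left(-11 - 889\right) + 2001 = -900 + 2001 = 1101$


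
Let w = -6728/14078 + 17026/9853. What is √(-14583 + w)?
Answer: 3*I*√7793383216164396457/69355267 ≈ 120.75*I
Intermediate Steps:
w = 86700522/69355267 (w = -6728*1/14078 + 17026*(1/9853) = -3364/7039 + 17026/9853 = 86700522/69355267 ≈ 1.2501)
√(-14583 + w) = √(-14583 + 86700522/69355267) = √(-1011321158139/69355267) = 3*I*√7793383216164396457/69355267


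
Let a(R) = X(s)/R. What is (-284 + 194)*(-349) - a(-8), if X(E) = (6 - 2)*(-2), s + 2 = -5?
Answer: 31409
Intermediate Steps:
s = -7 (s = -2 - 5 = -7)
X(E) = -8 (X(E) = 4*(-2) = -8)
a(R) = -8/R
(-284 + 194)*(-349) - a(-8) = (-284 + 194)*(-349) - (-8)/(-8) = -90*(-349) - (-8)*(-1)/8 = 31410 - 1*1 = 31410 - 1 = 31409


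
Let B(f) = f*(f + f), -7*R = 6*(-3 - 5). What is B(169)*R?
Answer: 2741856/7 ≈ 3.9169e+5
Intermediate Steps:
R = 48/7 (R = -6*(-3 - 5)/7 = -6*(-8)/7 = -⅐*(-48) = 48/7 ≈ 6.8571)
B(f) = 2*f² (B(f) = f*(2*f) = 2*f²)
B(169)*R = (2*169²)*(48/7) = (2*28561)*(48/7) = 57122*(48/7) = 2741856/7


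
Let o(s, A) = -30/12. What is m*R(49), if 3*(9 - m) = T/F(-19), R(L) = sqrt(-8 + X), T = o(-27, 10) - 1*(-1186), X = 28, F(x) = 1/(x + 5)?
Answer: 11064*sqrt(5) ≈ 24740.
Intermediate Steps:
o(s, A) = -5/2 (o(s, A) = -30*1/12 = -5/2)
F(x) = 1/(5 + x)
T = 2367/2 (T = -5/2 - 1*(-1186) = -5/2 + 1186 = 2367/2 ≈ 1183.5)
R(L) = 2*sqrt(5) (R(L) = sqrt(-8 + 28) = sqrt(20) = 2*sqrt(5))
m = 5532 (m = 9 - 789/(2*(1/(5 - 19))) = 9 - 789/(2*(1/(-14))) = 9 - 789/(2*(-1/14)) = 9 - 789*(-14)/2 = 9 - 1/3*(-16569) = 9 + 5523 = 5532)
m*R(49) = 5532*(2*sqrt(5)) = 11064*sqrt(5)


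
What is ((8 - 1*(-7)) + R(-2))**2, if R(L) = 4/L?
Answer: 169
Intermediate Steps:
((8 - 1*(-7)) + R(-2))**2 = ((8 - 1*(-7)) + 4/(-2))**2 = ((8 + 7) + 4*(-1/2))**2 = (15 - 2)**2 = 13**2 = 169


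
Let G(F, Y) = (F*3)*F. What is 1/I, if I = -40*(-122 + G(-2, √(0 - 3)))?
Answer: 1/4400 ≈ 0.00022727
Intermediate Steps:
G(F, Y) = 3*F² (G(F, Y) = (3*F)*F = 3*F²)
I = 4400 (I = -40*(-122 + 3*(-2)²) = -40*(-122 + 3*4) = -40*(-122 + 12) = -40*(-110) = 4400)
1/I = 1/4400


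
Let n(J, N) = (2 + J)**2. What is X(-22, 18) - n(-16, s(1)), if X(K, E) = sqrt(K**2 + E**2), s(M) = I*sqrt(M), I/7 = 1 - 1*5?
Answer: -196 + 2*sqrt(202) ≈ -167.57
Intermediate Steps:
I = -28 (I = 7*(1 - 1*5) = 7*(1 - 5) = 7*(-4) = -28)
s(M) = -28*sqrt(M)
X(K, E) = sqrt(E**2 + K**2)
X(-22, 18) - n(-16, s(1)) = sqrt(18**2 + (-22)**2) - (2 - 16)**2 = sqrt(324 + 484) - 1*(-14)**2 = sqrt(808) - 1*196 = 2*sqrt(202) - 196 = -196 + 2*sqrt(202)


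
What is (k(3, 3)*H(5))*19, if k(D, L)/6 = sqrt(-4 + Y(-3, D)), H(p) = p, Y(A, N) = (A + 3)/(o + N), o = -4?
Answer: 1140*I ≈ 1140.0*I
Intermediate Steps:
Y(A, N) = (3 + A)/(-4 + N) (Y(A, N) = (A + 3)/(-4 + N) = (3 + A)/(-4 + N))
k(D, L) = 12*I (k(D, L) = 6*sqrt(-4 + (3 - 3)/(-4 + D)) = 6*sqrt(-4 + 0/(-4 + D)) = 6*sqrt(-4 + 0) = 6*sqrt(-4) = 6*(2*I) = 12*I)
(k(3, 3)*H(5))*19 = ((12*I)*5)*19 = (60*I)*19 = 1140*I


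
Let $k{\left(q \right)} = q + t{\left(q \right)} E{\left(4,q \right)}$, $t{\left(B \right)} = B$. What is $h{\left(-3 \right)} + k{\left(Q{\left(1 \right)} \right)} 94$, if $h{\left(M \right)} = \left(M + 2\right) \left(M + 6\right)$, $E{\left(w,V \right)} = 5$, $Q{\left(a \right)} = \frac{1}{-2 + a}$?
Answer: $-567$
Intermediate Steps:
$h{\left(M \right)} = \left(2 + M\right) \left(6 + M\right)$
$k{\left(q \right)} = 6 q$ ($k{\left(q \right)} = q + q 5 = q + 5 q = 6 q$)
$h{\left(-3 \right)} + k{\left(Q{\left(1 \right)} \right)} 94 = \left(12 + \left(-3\right)^{2} + 8 \left(-3\right)\right) + \frac{6}{-2 + 1} \cdot 94 = \left(12 + 9 - 24\right) + \frac{6}{-1} \cdot 94 = -3 + 6 \left(-1\right) 94 = -3 - 564 = -567$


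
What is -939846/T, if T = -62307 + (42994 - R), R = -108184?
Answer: -939846/88871 ≈ -10.575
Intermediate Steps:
T = 88871 (T = -62307 + (42994 - 1*(-108184)) = -62307 + (42994 + 108184) = -62307 + 151178 = 88871)
-939846/T = -939846/88871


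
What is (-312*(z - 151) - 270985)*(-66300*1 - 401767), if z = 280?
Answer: 145677896611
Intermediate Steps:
(-312*(z - 151) - 270985)*(-66300*1 - 401767) = (-312*(280 - 151) - 270985)*(-66300*1 - 401767) = (-312*129 - 270985)*(-66300 - 401767) = (-40248 - 270985)*(-468067) = -311233*(-468067) = 145677896611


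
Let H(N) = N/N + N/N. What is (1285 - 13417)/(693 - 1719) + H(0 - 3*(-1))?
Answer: 788/57 ≈ 13.825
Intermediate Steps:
H(N) = 2 (H(N) = 1 + 1 = 2)
(1285 - 13417)/(693 - 1719) + H(0 - 3*(-1)) = (1285 - 13417)/(693 - 1719) + 2 = -12132/(-1026) + 2 = -12132*(-1/1026) + 2 = 674/57 + 2 = 788/57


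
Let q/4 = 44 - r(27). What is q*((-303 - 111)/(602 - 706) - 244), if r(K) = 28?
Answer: -199696/13 ≈ -15361.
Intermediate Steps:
q = 64 (q = 4*(44 - 1*28) = 4*(44 - 28) = 4*16 = 64)
q*((-303 - 111)/(602 - 706) - 244) = 64*((-303 - 111)/(602 - 706) - 244) = 64*(-414/(-104) - 244) = 64*(-414*(-1/104) - 244) = 64*(207/52 - 244) = 64*(-12481/52) = -199696/13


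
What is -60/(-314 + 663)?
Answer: -60/349 ≈ -0.17192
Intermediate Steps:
-60/(-314 + 663) = -60/349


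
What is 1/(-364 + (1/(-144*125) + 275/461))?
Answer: -8298000/3015522461 ≈ -0.0027518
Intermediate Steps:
1/(-364 + (1/(-144*125) + 275/461)) = 1/(-364 + (-1/144*1/125 + 275*(1/461))) = 1/(-364 + (-1/18000 + 275/461)) = 1/(-364 + 4949539/8298000) = 1/(-3015522461/8298000) = -8298000/3015522461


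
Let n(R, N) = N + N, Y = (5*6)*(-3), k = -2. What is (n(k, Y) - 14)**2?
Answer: 37636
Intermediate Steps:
Y = -90 (Y = 30*(-3) = -90)
n(R, N) = 2*N
(n(k, Y) - 14)**2 = (2*(-90) - 14)**2 = (-180 - 14)**2 = (-194)**2 = 37636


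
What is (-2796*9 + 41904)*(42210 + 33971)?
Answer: 1275269940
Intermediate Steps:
(-2796*9 + 41904)*(42210 + 33971) = (-25164 + 41904)*76181 = 16740*76181 = 1275269940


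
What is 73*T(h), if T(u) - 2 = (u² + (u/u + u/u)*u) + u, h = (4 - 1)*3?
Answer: 8030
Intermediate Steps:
h = 9 (h = 3*3 = 9)
T(u) = 2 + u² + 3*u (T(u) = 2 + ((u² + (u/u + u/u)*u) + u) = 2 + ((u² + (1 + 1)*u) + u) = 2 + ((u² + 2*u) + u) = 2 + (u² + 3*u) = 2 + u² + 3*u)
73*T(h) = 73*(2 + 9² + 3*9) = 73*(2 + 81 + 27) = 73*110 = 8030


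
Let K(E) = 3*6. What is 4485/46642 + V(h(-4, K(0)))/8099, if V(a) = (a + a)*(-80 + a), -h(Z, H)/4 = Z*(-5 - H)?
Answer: 2202213913/53964794 ≈ 40.808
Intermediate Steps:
K(E) = 18
h(Z, H) = -4*Z*(-5 - H)
V(a) = 2*a*(-80 + a) (V(a) = (2*a)*(-80 + a) = 2*a*(-80 + a))
4485/46642 + V(h(-4, K(0)))/8099 = 4485/46642 + (2*(4*(-4)*(5 + 18))*(-80 + 4*(-4)*(5 + 18)))/8099 = 4485*(1/46642) + (2*(4*(-4)*23)*(-80 + 4*(-4)*23))*(1/8099) = 4485/46642 + (2*(-368)*(-80 - 368))*(1/8099) = 4485/46642 + (2*(-368)*(-448))*(1/8099) = 4485/46642 + 329728*(1/8099) = 4485/46642 + 47104/1157 = 2202213913/53964794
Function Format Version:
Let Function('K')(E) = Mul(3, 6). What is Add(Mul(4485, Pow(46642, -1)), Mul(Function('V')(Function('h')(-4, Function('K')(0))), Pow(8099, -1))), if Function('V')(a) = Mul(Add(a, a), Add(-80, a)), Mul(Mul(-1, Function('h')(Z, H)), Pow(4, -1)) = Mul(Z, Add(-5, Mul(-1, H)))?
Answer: Rational(2202213913, 53964794) ≈ 40.808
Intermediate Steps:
Function('K')(E) = 18
Function('h')(Z, H) = Mul(-4, Z, Add(-5, Mul(-1, H))) (Function('h')(Z, H) = Mul(-4, Mul(Z, Add(-5, Mul(-1, H)))) = Mul(-4, Z, Add(-5, Mul(-1, H))))
Function('V')(a) = Mul(2, a, Add(-80, a)) (Function('V')(a) = Mul(Mul(2, a), Add(-80, a)) = Mul(2, a, Add(-80, a)))
Add(Mul(4485, Pow(46642, -1)), Mul(Function('V')(Function('h')(-4, Function('K')(0))), Pow(8099, -1))) = Add(Mul(4485, Pow(46642, -1)), Mul(Mul(2, Mul(4, -4, Add(5, 18)), Add(-80, Mul(4, -4, Add(5, 18)))), Pow(8099, -1))) = Add(Mul(4485, Rational(1, 46642)), Mul(Mul(2, Mul(4, -4, 23), Add(-80, Mul(4, -4, 23))), Rational(1, 8099))) = Add(Rational(4485, 46642), Mul(Mul(2, -368, Add(-80, -368)), Rational(1, 8099))) = Add(Rational(4485, 46642), Mul(Mul(2, -368, -448), Rational(1, 8099))) = Add(Rational(4485, 46642), Mul(329728, Rational(1, 8099))) = Add(Rational(4485, 46642), Rational(47104, 1157)) = Rational(2202213913, 53964794)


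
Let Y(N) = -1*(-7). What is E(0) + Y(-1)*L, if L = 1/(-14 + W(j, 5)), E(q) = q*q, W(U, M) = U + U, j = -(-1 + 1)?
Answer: -1/2 ≈ -0.50000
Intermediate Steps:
j = 0 (j = -1*0 = 0)
Y(N) = 7
W(U, M) = 2*U
E(q) = q**2
L = -1/14 (L = 1/(-14 + 2*0) = 1/(-14 + 0) = 1/(-14) = -1/14 ≈ -0.071429)
E(0) + Y(-1)*L = 0**2 + 7*(-1/14) = 0 - 1/2 = -1/2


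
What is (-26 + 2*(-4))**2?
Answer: 1156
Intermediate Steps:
(-26 + 2*(-4))**2 = (-26 - 8)**2 = (-34)**2 = 1156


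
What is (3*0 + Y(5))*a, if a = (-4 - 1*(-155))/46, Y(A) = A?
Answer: 755/46 ≈ 16.413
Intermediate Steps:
a = 151/46 (a = (-4 + 155)*(1/46) = 151*(1/46) = 151/46 ≈ 3.2826)
(3*0 + Y(5))*a = (3*0 + 5)*(151/46) = (0 + 5)*(151/46) = 5*(151/46) = 755/46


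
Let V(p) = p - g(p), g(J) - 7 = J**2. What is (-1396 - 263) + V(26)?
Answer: -2316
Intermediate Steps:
g(J) = 7 + J**2
V(p) = -7 + p - p**2 (V(p) = p - (7 + p**2) = p + (-7 - p**2) = -7 + p - p**2)
(-1396 - 263) + V(26) = (-1396 - 263) + (-7 + 26 - 1*26**2) = -1659 + (-7 + 26 - 1*676) = -1659 + (-7 + 26 - 676) = -1659 - 657 = -2316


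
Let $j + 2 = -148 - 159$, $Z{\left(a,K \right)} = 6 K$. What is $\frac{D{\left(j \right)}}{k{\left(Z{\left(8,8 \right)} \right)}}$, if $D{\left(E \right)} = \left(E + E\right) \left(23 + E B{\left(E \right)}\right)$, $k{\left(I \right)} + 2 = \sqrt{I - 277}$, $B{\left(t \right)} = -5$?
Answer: $\frac{1938048}{233} + \frac{969024 i \sqrt{229}}{233} \approx 8317.8 + 62936.0 i$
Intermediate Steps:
$k{\left(I \right)} = -2 + \sqrt{-277 + I}$ ($k{\left(I \right)} = -2 + \sqrt{I - 277} = -2 + \sqrt{-277 + I}$)
$j = -309$ ($j = -2 - 307 = -309$)
$D{\left(E \right)} = 2 E \left(23 - 5 E\right)$ ($D{\left(E \right)} = \left(E + E\right) \left(23 + E \left(-5\right)\right) = 2 E \left(23 - 5 E\right)$)
$\frac{D{\left(j \right)}}{k{\left(Z{\left(8,8 \right)} \right)}} = \frac{2 \left(-309\right) \left(23 - -1545\right)}{-2 + \sqrt{-277 + 6 \cdot 8}} = \frac{2 \left(-309\right) \left(23 + 1545\right)}{-2 + \sqrt{-277 + 48}} = \frac{2 \left(-309\right) 1568}{-2 + \sqrt{-229}} = - \frac{969024}{-2 + i \sqrt{229}}$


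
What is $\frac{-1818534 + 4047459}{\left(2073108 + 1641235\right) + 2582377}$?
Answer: $\frac{445785}{1259344} \approx 0.35398$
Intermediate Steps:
$\frac{-1818534 + 4047459}{\left(2073108 + 1641235\right) + 2582377} = \frac{2228925}{3714343 + 2582377} = \frac{2228925}{6296720} = 2228925 \cdot \frac{1}{6296720} = \frac{445785}{1259344}$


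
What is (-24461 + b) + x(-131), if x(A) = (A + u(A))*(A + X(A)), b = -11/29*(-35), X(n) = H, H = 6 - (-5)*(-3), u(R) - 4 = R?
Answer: 338496/29 ≈ 11672.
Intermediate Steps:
u(R) = 4 + R
H = -9 (H = 6 - 1*15 = 6 - 15 = -9)
X(n) = -9
b = 385/29 (b = -11*1/29*(-35) = -11/29*(-35) = 385/29 ≈ 13.276)
x(A) = (-9 + A)*(4 + 2*A) (x(A) = (A + (4 + A))*(A - 9) = (4 + 2*A)*(-9 + A) = (-9 + A)*(4 + 2*A))
(-24461 + b) + x(-131) = (-24461 + 385/29) + (-36 - 14*(-131) + 2*(-131)²) = -708984/29 + (-36 + 1834 + 2*17161) = -708984/29 + (-36 + 1834 + 34322) = -708984/29 + 36120 = 338496/29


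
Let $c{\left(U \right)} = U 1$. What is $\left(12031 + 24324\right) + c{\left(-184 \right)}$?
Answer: $36171$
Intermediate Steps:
$c{\left(U \right)} = U$
$\left(12031 + 24324\right) + c{\left(-184 \right)} = \left(12031 + 24324\right) - 184 = 36355 - 184 = 36171$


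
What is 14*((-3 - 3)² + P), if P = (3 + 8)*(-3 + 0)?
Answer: 42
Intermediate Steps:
P = -33 (P = 11*(-3) = -33)
14*((-3 - 3)² + P) = 14*((-3 - 3)² - 33) = 14*((-6)² - 33) = 14*(36 - 33) = 14*3 = 42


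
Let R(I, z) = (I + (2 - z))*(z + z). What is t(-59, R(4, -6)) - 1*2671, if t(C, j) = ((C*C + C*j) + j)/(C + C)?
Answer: -327011/118 ≈ -2771.3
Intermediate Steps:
R(I, z) = 2*z*(2 + I - z) (R(I, z) = (2 + I - z)*(2*z) = 2*z*(2 + I - z))
t(C, j) = (j + C² + C*j)/(2*C) (t(C, j) = ((C² + C*j) + j)/((2*C)) = (j + C² + C*j)*(1/(2*C)) = (j + C² + C*j)/(2*C))
t(-59, R(4, -6)) - 1*2671 = (½)*(2*(-6)*(2 + 4 - 1*(-6)) - 59*(-59 + 2*(-6)*(2 + 4 - 1*(-6))))/(-59) - 1*2671 = (½)*(-1/59)*(2*(-6)*(2 + 4 + 6) - 59*(-59 + 2*(-6)*(2 + 4 + 6))) - 2671 = (½)*(-1/59)*(2*(-6)*12 - 59*(-59 + 2*(-6)*12)) - 2671 = (½)*(-1/59)*(-144 - 59*(-59 - 144)) - 2671 = (½)*(-1/59)*(-144 - 59*(-203)) - 2671 = (½)*(-1/59)*(-144 + 11977) - 2671 = (½)*(-1/59)*11833 - 2671 = -11833/118 - 2671 = -327011/118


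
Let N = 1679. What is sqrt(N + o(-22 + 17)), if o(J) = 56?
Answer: sqrt(1735) ≈ 41.653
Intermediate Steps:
sqrt(N + o(-22 + 17)) = sqrt(1679 + 56) = sqrt(1735)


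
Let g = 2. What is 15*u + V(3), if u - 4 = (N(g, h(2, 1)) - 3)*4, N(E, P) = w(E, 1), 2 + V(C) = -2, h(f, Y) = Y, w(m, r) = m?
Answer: -4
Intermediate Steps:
V(C) = -4 (V(C) = -2 - 2 = -4)
N(E, P) = E
u = 0 (u = 4 + (2 - 3)*4 = 4 - 1*4 = 4 - 4 = 0)
15*u + V(3) = 15*0 - 4 = 0 - 4 = -4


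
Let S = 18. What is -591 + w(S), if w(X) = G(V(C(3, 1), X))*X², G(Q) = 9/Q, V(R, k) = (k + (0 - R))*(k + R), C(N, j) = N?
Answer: -20361/35 ≈ -581.74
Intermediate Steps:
V(R, k) = (R + k)*(k - R) (V(R, k) = (k - R)*(R + k) = (R + k)*(k - R))
w(X) = 9*X²/(-9 + X²) (w(X) = (9/(X² - 1*3²))*X² = (9/(X² - 1*9))*X² = (9/(X² - 9))*X² = (9/(-9 + X²))*X² = 9*X²/(-9 + X²))
-591 + w(S) = -591 + 9*18²/(-9 + 18²) = -591 + 9*324/(-9 + 324) = -591 + 9*324/315 = -591 + 9*324*(1/315) = -591 + 324/35 = -20361/35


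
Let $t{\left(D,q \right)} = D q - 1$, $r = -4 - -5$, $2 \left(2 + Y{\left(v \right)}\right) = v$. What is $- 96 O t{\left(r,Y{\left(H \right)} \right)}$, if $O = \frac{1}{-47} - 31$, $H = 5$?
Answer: $- \frac{69984}{47} \approx -1489.0$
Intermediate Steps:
$Y{\left(v \right)} = -2 + \frac{v}{2}$
$r = 1$ ($r = -4 + 5 = 1$)
$t{\left(D,q \right)} = -1 + D q$
$O = - \frac{1458}{47}$ ($O = - \frac{1}{47} - 31 = - \frac{1458}{47} \approx -31.021$)
$- 96 O t{\left(r,Y{\left(H \right)} \right)} = \left(-96\right) \left(- \frac{1458}{47}\right) \left(-1 + 1 \left(-2 + \frac{1}{2} \cdot 5\right)\right) = \frac{139968 \left(-1 + 1 \left(-2 + \frac{5}{2}\right)\right)}{47} = \frac{139968 \left(-1 + 1 \cdot \frac{1}{2}\right)}{47} = \frac{139968 \left(-1 + \frac{1}{2}\right)}{47} = \frac{139968}{47} \left(- \frac{1}{2}\right) = - \frac{69984}{47}$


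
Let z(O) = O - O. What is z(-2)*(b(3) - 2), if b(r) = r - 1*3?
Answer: 0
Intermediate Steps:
z(O) = 0
b(r) = -3 + r (b(r) = r - 3 = -3 + r)
z(-2)*(b(3) - 2) = 0*((-3 + 3) - 2) = 0*(0 - 2) = 0*(-2) = 0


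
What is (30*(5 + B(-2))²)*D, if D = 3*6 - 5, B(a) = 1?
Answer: 14040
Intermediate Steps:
D = 13 (D = 18 - 5 = 13)
(30*(5 + B(-2))²)*D = (30*(5 + 1)²)*13 = (30*6²)*13 = (30*36)*13 = 1080*13 = 14040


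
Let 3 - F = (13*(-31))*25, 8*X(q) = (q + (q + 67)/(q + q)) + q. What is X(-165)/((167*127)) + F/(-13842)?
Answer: -47149249547/64586495160 ≈ -0.73002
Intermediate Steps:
X(q) = q/4 + (67 + q)/(16*q) (X(q) = ((q + (q + 67)/(q + q)) + q)/8 = ((q + (67 + q)/((2*q))) + q)/8 = ((q + (67 + q)*(1/(2*q))) + q)/8 = ((q + (67 + q)/(2*q)) + q)/8 = (2*q + (67 + q)/(2*q))/8 = q/4 + (67 + q)/(16*q))
F = 10078 (F = 3 - 13*(-31)*25 = 3 - (-403)*25 = 3 - 1*(-10075) = 3 + 10075 = 10078)
X(-165)/((167*127)) + F/(-13842) = ((1/16)*(67 - 165*(1 + 4*(-165)))/(-165))/((167*127)) + 10078/(-13842) = ((1/16)*(-1/165)*(67 - 165*(1 - 660)))/21209 + 10078*(-1/13842) = ((1/16)*(-1/165)*(67 - 165*(-659)))*(1/21209) - 5039/6921 = ((1/16)*(-1/165)*(67 + 108735))*(1/21209) - 5039/6921 = ((1/16)*(-1/165)*108802)*(1/21209) - 5039/6921 = -54401/1320*1/21209 - 5039/6921 = -54401/27995880 - 5039/6921 = -47149249547/64586495160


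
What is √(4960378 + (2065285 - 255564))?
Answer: √6770099 ≈ 2601.9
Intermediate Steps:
√(4960378 + (2065285 - 255564)) = √(4960378 + 1809721) = √6770099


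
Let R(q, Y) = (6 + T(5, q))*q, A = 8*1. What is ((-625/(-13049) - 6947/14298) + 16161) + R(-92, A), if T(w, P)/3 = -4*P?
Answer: -16037847928471/186574602 ≈ -85960.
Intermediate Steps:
A = 8
T(w, P) = -12*P (T(w, P) = 3*(-4*P) = -12*P)
R(q, Y) = q*(6 - 12*q) (R(q, Y) = (6 - 12*q)*q = q*(6 - 12*q))
((-625/(-13049) - 6947/14298) + 16161) + R(-92, A) = ((-625/(-13049) - 6947/14298) + 16161) + 6*(-92)*(1 - 2*(-92)) = ((-625*(-1/13049) - 6947*1/14298) + 16161) + 6*(-92)*(1 + 184) = ((625/13049 - 6947/14298) + 16161) + 6*(-92)*185 = (-81715153/186574602 + 16161) - 102120 = 3015150427769/186574602 - 102120 = -16037847928471/186574602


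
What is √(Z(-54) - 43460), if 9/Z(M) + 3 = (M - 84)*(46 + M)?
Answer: I*√5853582839/367 ≈ 208.47*I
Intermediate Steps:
Z(M) = 9/(-3 + (-84 + M)*(46 + M)) (Z(M) = 9/(-3 + (M - 84)*(46 + M)) = 9/(-3 + (-84 + M)*(46 + M)))
√(Z(-54) - 43460) = √(9/(-3867 + (-54)² - 38*(-54)) - 43460) = √(9/(-3867 + 2916 + 2052) - 43460) = √(9/1101 - 43460) = √(9*(1/1101) - 43460) = √(3/367 - 43460) = √(-15949817/367) = I*√5853582839/367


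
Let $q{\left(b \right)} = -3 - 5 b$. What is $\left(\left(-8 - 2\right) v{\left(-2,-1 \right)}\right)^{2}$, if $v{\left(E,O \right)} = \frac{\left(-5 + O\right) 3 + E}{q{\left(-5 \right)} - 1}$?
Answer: $\frac{40000}{441} \approx 90.703$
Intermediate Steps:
$v{\left(E,O \right)} = - \frac{5}{7} + \frac{O}{7} + \frac{E}{21}$ ($v{\left(E,O \right)} = \frac{\left(-5 + O\right) 3 + E}{\left(-3 - -25\right) - 1} = \frac{\left(-15 + 3 O\right) + E}{\left(-3 + 25\right) - 1} = \frac{-15 + E + 3 O}{22 - 1} = \frac{-15 + E + 3 O}{21} = \left(-15 + E + 3 O\right) \frac{1}{21} = - \frac{5}{7} + \frac{O}{7} + \frac{E}{21}$)
$\left(\left(-8 - 2\right) v{\left(-2,-1 \right)}\right)^{2} = \left(\left(-8 - 2\right) \left(- \frac{5}{7} + \frac{1}{7} \left(-1\right) + \frac{1}{21} \left(-2\right)\right)\right)^{2} = \left(- 10 \left(- \frac{5}{7} - \frac{1}{7} - \frac{2}{21}\right)\right)^{2} = \left(\left(-10\right) \left(- \frac{20}{21}\right)\right)^{2} = \left(\frac{200}{21}\right)^{2} = \frac{40000}{441}$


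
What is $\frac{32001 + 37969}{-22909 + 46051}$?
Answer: $\frac{34985}{11571} \approx 3.0235$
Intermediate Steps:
$\frac{32001 + 37969}{-22909 + 46051} = \frac{69970}{23142} = 69970 \cdot \frac{1}{23142} = \frac{34985}{11571}$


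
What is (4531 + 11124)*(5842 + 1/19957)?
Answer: 1825197585725/19957 ≈ 9.1457e+7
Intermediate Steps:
(4531 + 11124)*(5842 + 1/19957) = 15655*(5842 + 1/19957) = 15655*(116588795/19957) = 1825197585725/19957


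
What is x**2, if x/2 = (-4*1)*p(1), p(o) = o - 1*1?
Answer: 0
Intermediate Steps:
p(o) = -1 + o (p(o) = o - 1 = -1 + o)
x = 0 (x = 2*((-4*1)*(-1 + 1)) = 2*(-4*0) = 2*0 = 0)
x**2 = 0**2 = 0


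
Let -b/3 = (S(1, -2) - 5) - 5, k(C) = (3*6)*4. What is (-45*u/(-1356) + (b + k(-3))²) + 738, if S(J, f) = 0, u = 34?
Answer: 2518347/226 ≈ 11143.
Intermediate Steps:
k(C) = 72 (k(C) = 18*4 = 72)
b = 30 (b = -3*((0 - 5) - 5) = -3*(-5 - 5) = -3*(-10) = 30)
(-45*u/(-1356) + (b + k(-3))²) + 738 = (-45*34/(-1356) + (30 + 72)²) + 738 = (-1530*(-1/1356) + 102²) + 738 = (255/226 + 10404) + 738 = 2351559/226 + 738 = 2518347/226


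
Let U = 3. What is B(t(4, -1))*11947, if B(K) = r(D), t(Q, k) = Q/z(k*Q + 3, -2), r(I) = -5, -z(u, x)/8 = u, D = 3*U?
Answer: -59735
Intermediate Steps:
D = 9 (D = 3*3 = 9)
z(u, x) = -8*u
t(Q, k) = Q/(-24 - 8*Q*k) (t(Q, k) = Q/((-8*(k*Q + 3))) = Q/((-8*(Q*k + 3))) = Q/((-8*(3 + Q*k))) = Q/(-24 - 8*Q*k))
B(K) = -5
B(t(4, -1))*11947 = -5*11947 = -59735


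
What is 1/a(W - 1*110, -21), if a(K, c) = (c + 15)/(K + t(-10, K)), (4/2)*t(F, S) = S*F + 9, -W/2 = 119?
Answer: -931/4 ≈ -232.75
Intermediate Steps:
W = -238 (W = -2*119 = -238)
t(F, S) = 9/2 + F*S/2 (t(F, S) = (S*F + 9)/2 = (F*S + 9)/2 = (9 + F*S)/2 = 9/2 + F*S/2)
a(K, c) = (15 + c)/(9/2 - 4*K) (a(K, c) = (c + 15)/(K + (9/2 + (½)*(-10)*K)) = (15 + c)/(K + (9/2 - 5*K)) = (15 + c)/(9/2 - 4*K))
1/a(W - 1*110, -21) = 1/(2*(-15 - 1*(-21))/(-9 + 8*(-238 - 1*110))) = 1/(2*(-15 + 21)/(-9 + 8*(-238 - 110))) = 1/(2*6/(-9 + 8*(-348))) = 1/(2*6/(-9 - 2784)) = 1/(2*6/(-2793)) = 1/(2*(-1/2793)*6) = 1/(-4/931) = -931/4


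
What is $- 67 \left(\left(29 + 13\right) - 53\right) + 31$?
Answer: $768$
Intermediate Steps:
$- 67 \left(\left(29 + 13\right) - 53\right) + 31 = - 67 \left(42 - 53\right) + 31 = \left(-67\right) \left(-11\right) + 31 = 737 + 31 = 768$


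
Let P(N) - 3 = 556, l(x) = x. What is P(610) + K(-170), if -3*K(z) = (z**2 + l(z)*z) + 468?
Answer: -56591/3 ≈ -18864.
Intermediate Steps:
P(N) = 559 (P(N) = 3 + 556 = 559)
K(z) = -156 - 2*z**2/3 (K(z) = -((z**2 + z*z) + 468)/3 = -((z**2 + z**2) + 468)/3 = -(2*z**2 + 468)/3 = -(468 + 2*z**2)/3 = -156 - 2*z**2/3)
P(610) + K(-170) = 559 + (-156 - 2/3*(-170)**2) = 559 + (-156 - 2/3*28900) = 559 + (-156 - 57800/3) = 559 - 58268/3 = -56591/3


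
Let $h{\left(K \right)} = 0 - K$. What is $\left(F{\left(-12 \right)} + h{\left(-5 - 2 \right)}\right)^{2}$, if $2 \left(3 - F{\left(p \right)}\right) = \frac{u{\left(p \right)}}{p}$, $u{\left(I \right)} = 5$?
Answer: $\frac{60025}{576} \approx 104.21$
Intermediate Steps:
$h{\left(K \right)} = - K$
$F{\left(p \right)} = 3 - \frac{5}{2 p}$ ($F{\left(p \right)} = 3 - \frac{5 \frac{1}{p}}{2} = 3 - \frac{5}{2 p}$)
$\left(F{\left(-12 \right)} + h{\left(-5 - 2 \right)}\right)^{2} = \left(\left(3 - \frac{5}{2 \left(-12\right)}\right) - \left(-5 - 2\right)\right)^{2} = \left(\left(3 - - \frac{5}{24}\right) - -7\right)^{2} = \left(\left(3 + \frac{5}{24}\right) + 7\right)^{2} = \left(\frac{77}{24} + 7\right)^{2} = \left(\frac{245}{24}\right)^{2} = \frac{60025}{576}$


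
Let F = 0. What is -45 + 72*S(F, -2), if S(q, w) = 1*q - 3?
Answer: -261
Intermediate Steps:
S(q, w) = -3 + q (S(q, w) = q - 3 = -3 + q)
-45 + 72*S(F, -2) = -45 + 72*(-3 + 0) = -45 + 72*(-3) = -45 - 216 = -261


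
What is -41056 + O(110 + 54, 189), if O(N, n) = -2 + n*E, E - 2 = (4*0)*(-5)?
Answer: -40680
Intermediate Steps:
E = 2 (E = 2 + (4*0)*(-5) = 2 + 0*(-5) = 2 + 0 = 2)
O(N, n) = -2 + 2*n (O(N, n) = -2 + n*2 = -2 + 2*n)
-41056 + O(110 + 54, 189) = -41056 + (-2 + 2*189) = -41056 + (-2 + 378) = -41056 + 376 = -40680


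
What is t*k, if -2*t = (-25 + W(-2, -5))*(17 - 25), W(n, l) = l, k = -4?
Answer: 480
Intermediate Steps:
t = -120 (t = -(-25 - 5)*(17 - 25)/2 = -(-15)*(-8) = -1/2*240 = -120)
t*k = -120*(-4) = 480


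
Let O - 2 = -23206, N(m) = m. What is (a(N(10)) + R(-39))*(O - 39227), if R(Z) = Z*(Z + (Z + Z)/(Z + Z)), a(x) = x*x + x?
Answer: -99390152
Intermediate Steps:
O = -23204 (O = 2 - 23206 = -23204)
a(x) = x + x² (a(x) = x² + x = x + x²)
R(Z) = Z*(1 + Z) (R(Z) = Z*(Z + (2*Z)/((2*Z))) = Z*(Z + (2*Z)*(1/(2*Z))) = Z*(Z + 1) = Z*(1 + Z))
(a(N(10)) + R(-39))*(O - 39227) = (10*(1 + 10) - 39*(1 - 39))*(-23204 - 39227) = (10*11 - 39*(-38))*(-62431) = (110 + 1482)*(-62431) = 1592*(-62431) = -99390152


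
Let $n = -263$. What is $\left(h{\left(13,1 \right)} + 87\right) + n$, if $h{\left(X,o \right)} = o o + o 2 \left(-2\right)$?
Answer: $-179$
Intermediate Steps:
$h{\left(X,o \right)} = o^{2} - 4 o$ ($h{\left(X,o \right)} = o^{2} + 2 o \left(-2\right) = o^{2} - 4 o$)
$\left(h{\left(13,1 \right)} + 87\right) + n = \left(1 \left(-4 + 1\right) + 87\right) - 263 = \left(1 \left(-3\right) + 87\right) - 263 = \left(-3 + 87\right) - 263 = 84 - 263 = -179$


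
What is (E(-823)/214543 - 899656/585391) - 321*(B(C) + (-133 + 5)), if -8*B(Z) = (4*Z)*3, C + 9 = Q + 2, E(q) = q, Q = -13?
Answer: 3950665209950353/125591541313 ≈ 31456.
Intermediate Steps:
C = -20 (C = -9 + (-13 + 2) = -9 - 11 = -20)
B(Z) = -3*Z/2 (B(Z) = -4*Z*3/8 = -3*Z/2)
(E(-823)/214543 - 899656/585391) - 321*(B(C) + (-133 + 5)) = (-823/214543 - 899656/585391) - 321*(-3/2*(-20) + (-133 + 5)) = (-823*1/214543 - 899656*1/585391) - 321*(30 - 128) = (-823/214543 - 899656/585391) - 321*(-98) = -193496674001/125591541313 + 31458 = 3950665209950353/125591541313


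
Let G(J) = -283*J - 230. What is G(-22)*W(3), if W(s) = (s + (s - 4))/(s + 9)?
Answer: 2998/3 ≈ 999.33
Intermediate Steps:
G(J) = -230 - 283*J
W(s) = (-4 + 2*s)/(9 + s) (W(s) = (s + (-4 + s))/(9 + s) = (-4 + 2*s)/(9 + s))
G(-22)*W(3) = (-230 - 283*(-22))*(2*(-2 + 3)/(9 + 3)) = (-230 + 6226)*(2*1/12) = 5996*(2*(1/12)*1) = 5996*(⅙) = 2998/3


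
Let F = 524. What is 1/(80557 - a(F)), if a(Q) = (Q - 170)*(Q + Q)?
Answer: -1/290435 ≈ -3.4431e-6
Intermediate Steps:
a(Q) = 2*Q*(-170 + Q) (a(Q) = (-170 + Q)*(2*Q) = 2*Q*(-170 + Q))
1/(80557 - a(F)) = 1/(80557 - 2*524*(-170 + 524)) = 1/(80557 - 2*524*354) = 1/(80557 - 1*370992) = 1/(80557 - 370992) = 1/(-290435) = -1/290435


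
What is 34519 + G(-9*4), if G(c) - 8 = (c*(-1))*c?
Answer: 33231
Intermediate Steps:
G(c) = 8 - c² (G(c) = 8 + (c*(-1))*c = 8 + (-c)*c = 8 - c²)
34519 + G(-9*4) = 34519 + (8 - (-9*4)²) = 34519 + (8 - 1*(-36)²) = 34519 + (8 - 1*1296) = 34519 + (8 - 1296) = 34519 - 1288 = 33231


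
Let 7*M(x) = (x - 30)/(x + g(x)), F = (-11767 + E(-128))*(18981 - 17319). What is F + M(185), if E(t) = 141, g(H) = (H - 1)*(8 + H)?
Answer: -4828264987993/249879 ≈ -1.9322e+7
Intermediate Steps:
g(H) = (-1 + H)*(8 + H)
F = -19322412 (F = (-11767 + 141)*(18981 - 17319) = -11626*1662 = -19322412)
M(x) = (-30 + x)/(7*(-8 + x**2 + 8*x)) (M(x) = ((x - 30)/(x + (-8 + x**2 + 7*x)))/7 = ((-30 + x)/(-8 + x**2 + 8*x))/7 = (-30 + x)/(7*(-8 + x**2 + 8*x)))
F + M(185) = -19322412 + (-30 + 185)/(7*(-8 + 185**2 + 8*185)) = -19322412 + (1/7)*155/(-8 + 34225 + 1480) = -19322412 + (1/7)*155/35697 = -19322412 + (1/7)*(1/35697)*155 = -19322412 + 155/249879 = -4828264987993/249879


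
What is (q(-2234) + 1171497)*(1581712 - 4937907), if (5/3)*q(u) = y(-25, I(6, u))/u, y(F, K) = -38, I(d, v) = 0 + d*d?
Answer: -4391789779923678/1117 ≈ -3.9318e+12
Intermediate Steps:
I(d, v) = d**2 (I(d, v) = 0 + d**2 = d**2)
q(u) = -114/(5*u) (q(u) = 3*(-38/u)/5 = -114/(5*u))
(q(-2234) + 1171497)*(1581712 - 4937907) = (-114/5/(-2234) + 1171497)*(1581712 - 4937907) = (-114/5*(-1/2234) + 1171497)*(-3356195) = (57/5585 + 1171497)*(-3356195) = (6542810802/5585)*(-3356195) = -4391789779923678/1117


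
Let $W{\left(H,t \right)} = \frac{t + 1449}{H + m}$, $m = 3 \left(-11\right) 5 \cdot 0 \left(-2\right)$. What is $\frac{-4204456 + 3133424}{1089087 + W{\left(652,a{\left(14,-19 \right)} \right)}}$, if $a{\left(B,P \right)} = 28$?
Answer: $- \frac{698312864}{710086201} \approx -0.98342$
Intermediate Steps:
$m = 0$ ($m = - 33 \cdot 0 \left(-2\right) = \left(-33\right) 0 = 0$)
$W{\left(H,t \right)} = \frac{1449 + t}{H}$ ($W{\left(H,t \right)} = \frac{t + 1449}{H + 0} = \frac{1449 + t}{H}$)
$\frac{-4204456 + 3133424}{1089087 + W{\left(652,a{\left(14,-19 \right)} \right)}} = \frac{-4204456 + 3133424}{1089087 + \frac{1449 + 28}{652}} = - \frac{1071032}{1089087 + \frac{1}{652} \cdot 1477} = - \frac{1071032}{1089087 + \frac{1477}{652}} = - \frac{1071032}{\frac{710086201}{652}} = \left(-1071032\right) \frac{652}{710086201} = - \frac{698312864}{710086201}$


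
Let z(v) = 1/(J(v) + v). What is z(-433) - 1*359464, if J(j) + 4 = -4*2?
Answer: -159961481/445 ≈ -3.5946e+5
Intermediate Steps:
J(j) = -12 (J(j) = -4 - 4*2 = -4 - 8 = -12)
z(v) = 1/(-12 + v)
z(-433) - 1*359464 = 1/(-12 - 433) - 1*359464 = 1/(-445) - 359464 = -1/445 - 359464 = -159961481/445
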